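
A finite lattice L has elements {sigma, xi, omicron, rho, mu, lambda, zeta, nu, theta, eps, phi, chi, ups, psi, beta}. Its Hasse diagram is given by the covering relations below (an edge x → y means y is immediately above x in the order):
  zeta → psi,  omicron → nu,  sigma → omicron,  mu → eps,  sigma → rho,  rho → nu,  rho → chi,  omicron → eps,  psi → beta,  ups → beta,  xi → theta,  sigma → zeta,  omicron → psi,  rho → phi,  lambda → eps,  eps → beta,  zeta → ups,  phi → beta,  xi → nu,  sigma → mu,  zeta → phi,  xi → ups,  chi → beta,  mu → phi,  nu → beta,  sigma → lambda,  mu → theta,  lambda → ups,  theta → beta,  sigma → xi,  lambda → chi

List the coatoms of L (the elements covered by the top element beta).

The coatoms are exactly the elements covered by beta: chi, eps, nu, phi, psi, theta, ups.

chi, eps, nu, phi, psi, theta, ups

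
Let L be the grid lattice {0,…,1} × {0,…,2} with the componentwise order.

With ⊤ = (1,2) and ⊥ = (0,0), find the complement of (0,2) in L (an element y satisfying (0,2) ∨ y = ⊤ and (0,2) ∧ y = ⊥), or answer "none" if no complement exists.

Need y with (0,2) ∨ y = (1,2) and (0,2) ∧ y = (0,0).
Checking each element gives: (1,0).

(1,0)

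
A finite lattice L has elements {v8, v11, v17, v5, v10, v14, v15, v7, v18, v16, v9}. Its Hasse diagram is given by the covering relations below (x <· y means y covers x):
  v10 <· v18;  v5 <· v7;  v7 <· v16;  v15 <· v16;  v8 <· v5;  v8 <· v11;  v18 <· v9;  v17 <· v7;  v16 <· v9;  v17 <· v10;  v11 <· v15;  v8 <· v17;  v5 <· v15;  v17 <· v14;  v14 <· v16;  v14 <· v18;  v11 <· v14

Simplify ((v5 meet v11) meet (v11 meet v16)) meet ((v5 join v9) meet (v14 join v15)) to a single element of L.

v8

v5 ∧ v11 = v8
v11 ∧ v16 = v11
v8 ∧ v11 = v8
v5 ∨ v9 = v9
v14 ∨ v15 = v16
v9 ∧ v16 = v16
v8 ∧ v16 = v8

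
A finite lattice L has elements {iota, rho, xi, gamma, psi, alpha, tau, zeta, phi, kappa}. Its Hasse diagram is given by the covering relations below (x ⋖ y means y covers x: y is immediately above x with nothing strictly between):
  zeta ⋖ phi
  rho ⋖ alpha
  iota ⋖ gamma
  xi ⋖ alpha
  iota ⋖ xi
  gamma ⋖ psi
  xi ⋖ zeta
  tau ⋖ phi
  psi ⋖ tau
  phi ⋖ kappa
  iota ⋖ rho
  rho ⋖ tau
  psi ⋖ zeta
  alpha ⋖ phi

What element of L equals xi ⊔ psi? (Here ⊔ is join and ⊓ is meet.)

zeta

xi ∨ psi = zeta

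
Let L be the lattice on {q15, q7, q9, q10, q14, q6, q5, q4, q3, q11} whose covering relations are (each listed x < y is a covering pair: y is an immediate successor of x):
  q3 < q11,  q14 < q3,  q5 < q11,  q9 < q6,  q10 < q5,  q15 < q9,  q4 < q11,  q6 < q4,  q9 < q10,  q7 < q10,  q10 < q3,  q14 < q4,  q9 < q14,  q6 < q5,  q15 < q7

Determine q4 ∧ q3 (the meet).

Common lower bounds of {q4, q3}: q14, q15, q9.
The greatest among these is q14.

q14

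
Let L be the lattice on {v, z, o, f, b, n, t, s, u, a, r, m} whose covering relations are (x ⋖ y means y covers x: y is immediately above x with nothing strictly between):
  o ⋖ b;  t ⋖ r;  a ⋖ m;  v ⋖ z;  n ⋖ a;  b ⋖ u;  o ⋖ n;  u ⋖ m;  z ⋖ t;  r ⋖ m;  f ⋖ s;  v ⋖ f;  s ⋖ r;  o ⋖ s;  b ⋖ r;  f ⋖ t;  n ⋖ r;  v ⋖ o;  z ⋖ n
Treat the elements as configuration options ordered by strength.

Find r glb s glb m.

s

Common lower bounds of {r, s, m}: f, o, s, v.
The greatest among these is s.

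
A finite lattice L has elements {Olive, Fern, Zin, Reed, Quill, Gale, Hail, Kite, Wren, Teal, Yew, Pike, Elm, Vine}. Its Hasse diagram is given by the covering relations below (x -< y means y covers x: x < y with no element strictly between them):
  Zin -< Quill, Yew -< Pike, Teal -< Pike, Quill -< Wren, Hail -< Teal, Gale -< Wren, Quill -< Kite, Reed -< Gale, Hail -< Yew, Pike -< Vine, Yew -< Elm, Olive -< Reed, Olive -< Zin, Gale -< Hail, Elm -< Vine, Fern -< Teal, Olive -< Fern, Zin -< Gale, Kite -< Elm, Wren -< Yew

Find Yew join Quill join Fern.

Common upper bounds of {Yew, Quill, Fern}: Pike, Vine.
The least among these is Pike.

Pike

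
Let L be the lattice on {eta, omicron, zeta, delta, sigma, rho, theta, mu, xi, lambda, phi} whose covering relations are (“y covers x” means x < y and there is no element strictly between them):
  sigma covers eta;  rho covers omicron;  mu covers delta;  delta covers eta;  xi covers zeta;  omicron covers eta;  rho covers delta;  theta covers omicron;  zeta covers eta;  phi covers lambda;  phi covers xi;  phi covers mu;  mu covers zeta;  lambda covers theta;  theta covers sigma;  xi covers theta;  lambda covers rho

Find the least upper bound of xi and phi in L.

Common upper bounds of {xi, phi}: phi.
The least among these is phi.

phi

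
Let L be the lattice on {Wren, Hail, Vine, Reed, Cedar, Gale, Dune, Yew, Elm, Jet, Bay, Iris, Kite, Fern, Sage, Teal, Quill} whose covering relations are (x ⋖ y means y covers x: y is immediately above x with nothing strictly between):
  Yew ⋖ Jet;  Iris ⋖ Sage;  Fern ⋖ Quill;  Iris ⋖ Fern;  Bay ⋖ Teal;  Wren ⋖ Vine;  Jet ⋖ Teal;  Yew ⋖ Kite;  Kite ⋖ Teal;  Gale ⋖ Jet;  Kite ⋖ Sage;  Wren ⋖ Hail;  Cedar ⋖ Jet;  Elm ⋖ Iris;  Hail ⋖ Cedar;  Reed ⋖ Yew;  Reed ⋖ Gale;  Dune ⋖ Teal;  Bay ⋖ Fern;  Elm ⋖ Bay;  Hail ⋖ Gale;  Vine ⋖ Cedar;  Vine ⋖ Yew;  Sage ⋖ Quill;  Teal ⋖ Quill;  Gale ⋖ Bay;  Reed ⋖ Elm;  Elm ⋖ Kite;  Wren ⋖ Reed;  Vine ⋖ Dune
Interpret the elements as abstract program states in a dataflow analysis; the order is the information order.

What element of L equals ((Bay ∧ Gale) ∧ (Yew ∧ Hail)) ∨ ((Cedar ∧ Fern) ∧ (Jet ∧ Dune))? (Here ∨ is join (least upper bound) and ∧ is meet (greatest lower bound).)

Wren

Bay ∧ Gale = Gale
Yew ∧ Hail = Wren
Gale ∧ Wren = Wren
Cedar ∧ Fern = Hail
Jet ∧ Dune = Vine
Hail ∧ Vine = Wren
Wren ∨ Wren = Wren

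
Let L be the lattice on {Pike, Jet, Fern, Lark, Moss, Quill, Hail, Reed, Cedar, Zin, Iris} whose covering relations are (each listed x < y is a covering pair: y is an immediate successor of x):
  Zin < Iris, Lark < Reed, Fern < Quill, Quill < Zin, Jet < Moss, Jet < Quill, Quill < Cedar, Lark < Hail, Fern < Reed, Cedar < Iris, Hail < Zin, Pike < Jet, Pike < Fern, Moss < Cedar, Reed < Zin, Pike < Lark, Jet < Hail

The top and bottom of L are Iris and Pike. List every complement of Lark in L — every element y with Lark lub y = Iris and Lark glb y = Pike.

Cedar, Moss

Need y with Lark ∨ y = Iris and Lark ∧ y = Pike.
Checking each element gives: Cedar, Moss.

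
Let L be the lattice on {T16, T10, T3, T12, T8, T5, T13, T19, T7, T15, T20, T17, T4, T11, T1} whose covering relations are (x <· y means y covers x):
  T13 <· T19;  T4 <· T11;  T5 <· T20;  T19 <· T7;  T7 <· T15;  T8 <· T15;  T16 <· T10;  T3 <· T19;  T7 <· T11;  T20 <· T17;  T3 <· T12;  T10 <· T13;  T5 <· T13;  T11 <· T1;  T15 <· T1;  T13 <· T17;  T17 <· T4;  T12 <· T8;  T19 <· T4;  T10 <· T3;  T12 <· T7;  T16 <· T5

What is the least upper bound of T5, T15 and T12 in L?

T15

Common upper bounds of {T5, T15, T12}: T1, T15.
The least among these is T15.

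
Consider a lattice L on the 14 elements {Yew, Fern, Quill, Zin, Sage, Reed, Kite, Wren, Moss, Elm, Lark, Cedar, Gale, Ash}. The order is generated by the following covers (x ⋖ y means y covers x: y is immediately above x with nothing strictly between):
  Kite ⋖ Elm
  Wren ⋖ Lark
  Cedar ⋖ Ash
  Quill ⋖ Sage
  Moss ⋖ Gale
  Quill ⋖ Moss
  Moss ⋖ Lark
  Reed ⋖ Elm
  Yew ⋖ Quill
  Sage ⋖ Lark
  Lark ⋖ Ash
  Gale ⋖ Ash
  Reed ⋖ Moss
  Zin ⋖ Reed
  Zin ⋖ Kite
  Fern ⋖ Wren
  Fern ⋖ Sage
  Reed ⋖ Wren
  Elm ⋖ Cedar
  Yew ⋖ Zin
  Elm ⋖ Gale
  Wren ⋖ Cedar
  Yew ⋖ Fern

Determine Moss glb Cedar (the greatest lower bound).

Common lower bounds of {Moss, Cedar}: Reed, Yew, Zin.
The greatest among these is Reed.

Reed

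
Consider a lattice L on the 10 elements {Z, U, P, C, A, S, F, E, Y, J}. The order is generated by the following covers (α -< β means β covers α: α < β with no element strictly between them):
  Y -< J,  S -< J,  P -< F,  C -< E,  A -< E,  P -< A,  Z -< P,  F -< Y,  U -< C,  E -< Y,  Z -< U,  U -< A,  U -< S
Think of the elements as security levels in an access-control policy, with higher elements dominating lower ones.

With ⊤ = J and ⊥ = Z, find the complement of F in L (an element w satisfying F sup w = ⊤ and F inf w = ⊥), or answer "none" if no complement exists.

Need w with F ∨ w = J and F ∧ w = Z.
Checking each element gives: S.

S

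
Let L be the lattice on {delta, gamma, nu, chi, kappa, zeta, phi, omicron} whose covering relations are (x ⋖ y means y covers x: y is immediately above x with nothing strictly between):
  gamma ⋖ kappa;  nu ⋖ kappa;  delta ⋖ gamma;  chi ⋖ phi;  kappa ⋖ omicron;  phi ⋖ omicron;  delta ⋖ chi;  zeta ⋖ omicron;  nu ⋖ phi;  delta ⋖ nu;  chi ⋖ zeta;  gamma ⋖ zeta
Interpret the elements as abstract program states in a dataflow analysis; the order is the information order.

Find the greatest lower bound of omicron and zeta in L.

Common lower bounds of {omicron, zeta}: chi, delta, gamma, zeta.
The greatest among these is zeta.

zeta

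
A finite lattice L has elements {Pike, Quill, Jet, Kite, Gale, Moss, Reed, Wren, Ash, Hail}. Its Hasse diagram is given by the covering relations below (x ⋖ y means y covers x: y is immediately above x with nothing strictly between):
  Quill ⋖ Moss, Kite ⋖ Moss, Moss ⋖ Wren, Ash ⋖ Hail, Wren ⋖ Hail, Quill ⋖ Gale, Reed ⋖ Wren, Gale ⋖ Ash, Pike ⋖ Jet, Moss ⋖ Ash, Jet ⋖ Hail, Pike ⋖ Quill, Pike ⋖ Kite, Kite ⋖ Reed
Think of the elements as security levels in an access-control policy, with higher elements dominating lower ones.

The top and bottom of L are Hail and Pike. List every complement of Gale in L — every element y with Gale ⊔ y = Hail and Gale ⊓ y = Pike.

Jet, Reed

Need y with Gale ∨ y = Hail and Gale ∧ y = Pike.
Checking each element gives: Jet, Reed.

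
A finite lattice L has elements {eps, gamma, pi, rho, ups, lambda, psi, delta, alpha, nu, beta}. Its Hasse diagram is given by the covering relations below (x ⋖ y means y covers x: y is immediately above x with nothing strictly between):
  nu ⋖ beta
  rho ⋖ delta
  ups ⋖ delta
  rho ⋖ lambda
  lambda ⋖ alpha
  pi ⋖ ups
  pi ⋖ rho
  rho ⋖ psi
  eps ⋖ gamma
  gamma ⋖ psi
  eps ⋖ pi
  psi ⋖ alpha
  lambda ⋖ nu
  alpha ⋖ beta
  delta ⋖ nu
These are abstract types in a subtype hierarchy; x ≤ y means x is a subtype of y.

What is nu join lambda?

nu

Common upper bounds of {nu, lambda}: beta, nu.
The least among these is nu.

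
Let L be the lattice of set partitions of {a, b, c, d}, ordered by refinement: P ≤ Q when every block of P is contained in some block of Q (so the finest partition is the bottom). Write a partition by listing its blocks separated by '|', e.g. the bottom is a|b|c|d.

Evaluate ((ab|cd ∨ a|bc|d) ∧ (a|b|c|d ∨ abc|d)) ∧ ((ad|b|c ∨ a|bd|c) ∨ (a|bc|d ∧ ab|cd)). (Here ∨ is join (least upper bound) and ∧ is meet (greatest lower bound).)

ab|c|d

ab|cd ∨ a|bc|d = abcd
a|b|c|d ∨ abc|d = abc|d
abcd ∧ abc|d = abc|d
ad|b|c ∨ a|bd|c = abd|c
a|bc|d ∧ ab|cd = a|b|c|d
abd|c ∨ a|b|c|d = abd|c
abc|d ∧ abd|c = ab|c|d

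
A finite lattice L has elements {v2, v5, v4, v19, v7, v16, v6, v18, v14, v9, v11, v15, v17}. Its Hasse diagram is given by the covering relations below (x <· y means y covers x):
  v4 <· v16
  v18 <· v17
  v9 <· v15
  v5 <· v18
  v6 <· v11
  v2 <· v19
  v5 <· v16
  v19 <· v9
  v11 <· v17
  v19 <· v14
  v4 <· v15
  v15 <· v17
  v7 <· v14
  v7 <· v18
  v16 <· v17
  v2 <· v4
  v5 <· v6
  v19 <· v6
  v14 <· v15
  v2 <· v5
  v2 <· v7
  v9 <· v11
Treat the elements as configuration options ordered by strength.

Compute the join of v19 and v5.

Common upper bounds of {v19, v5}: v11, v17, v6.
The least among these is v6.

v6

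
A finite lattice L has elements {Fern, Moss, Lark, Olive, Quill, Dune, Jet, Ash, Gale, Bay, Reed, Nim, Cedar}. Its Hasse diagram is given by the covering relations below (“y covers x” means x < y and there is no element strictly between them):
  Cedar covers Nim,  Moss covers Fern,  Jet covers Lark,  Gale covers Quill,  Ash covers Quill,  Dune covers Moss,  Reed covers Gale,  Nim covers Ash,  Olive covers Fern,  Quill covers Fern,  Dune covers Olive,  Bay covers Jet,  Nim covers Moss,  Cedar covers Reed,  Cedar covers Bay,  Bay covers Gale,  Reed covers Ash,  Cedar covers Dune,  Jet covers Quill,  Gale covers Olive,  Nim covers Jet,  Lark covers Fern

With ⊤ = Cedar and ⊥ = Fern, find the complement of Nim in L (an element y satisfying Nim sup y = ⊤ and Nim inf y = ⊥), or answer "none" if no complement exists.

Olive

Need y with Nim ∨ y = Cedar and Nim ∧ y = Fern.
Checking each element gives: Olive.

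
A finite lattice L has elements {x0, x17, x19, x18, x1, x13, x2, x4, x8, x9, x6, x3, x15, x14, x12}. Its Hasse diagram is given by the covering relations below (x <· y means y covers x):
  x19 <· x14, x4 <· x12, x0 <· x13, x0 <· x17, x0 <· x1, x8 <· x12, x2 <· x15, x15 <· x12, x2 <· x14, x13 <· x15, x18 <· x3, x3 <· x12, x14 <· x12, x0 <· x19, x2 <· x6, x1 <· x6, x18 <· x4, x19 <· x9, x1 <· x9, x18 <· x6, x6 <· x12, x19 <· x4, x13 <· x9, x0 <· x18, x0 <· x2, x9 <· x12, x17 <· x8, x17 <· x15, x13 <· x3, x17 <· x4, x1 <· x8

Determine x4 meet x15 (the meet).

x17

Common lower bounds of {x4, x15}: x0, x17.
The greatest among these is x17.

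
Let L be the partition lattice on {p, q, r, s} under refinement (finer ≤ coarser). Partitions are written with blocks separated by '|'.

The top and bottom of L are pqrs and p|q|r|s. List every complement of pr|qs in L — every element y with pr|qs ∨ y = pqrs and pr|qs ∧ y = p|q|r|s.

pq|rs, pq|r|s, ps|qr, ps|q|r, p|qr|s, p|q|rs

Need y with pr|qs ∨ y = pqrs and pr|qs ∧ y = p|q|r|s.
Checking each element gives: pq|rs, pq|r|s, ps|qr, ps|q|r, p|qr|s, p|q|rs.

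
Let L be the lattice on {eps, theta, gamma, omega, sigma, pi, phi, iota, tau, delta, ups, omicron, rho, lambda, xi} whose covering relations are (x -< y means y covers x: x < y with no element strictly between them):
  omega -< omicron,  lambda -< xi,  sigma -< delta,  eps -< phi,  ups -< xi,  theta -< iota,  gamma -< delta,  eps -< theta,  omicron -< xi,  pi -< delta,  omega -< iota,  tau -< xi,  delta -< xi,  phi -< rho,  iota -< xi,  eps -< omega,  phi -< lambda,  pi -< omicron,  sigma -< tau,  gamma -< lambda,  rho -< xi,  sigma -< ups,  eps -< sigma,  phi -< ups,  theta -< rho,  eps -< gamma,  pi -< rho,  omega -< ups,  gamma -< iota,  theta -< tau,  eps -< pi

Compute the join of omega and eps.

omega

Common upper bounds of {omega, eps}: iota, omega, omicron, ups, xi.
The least among these is omega.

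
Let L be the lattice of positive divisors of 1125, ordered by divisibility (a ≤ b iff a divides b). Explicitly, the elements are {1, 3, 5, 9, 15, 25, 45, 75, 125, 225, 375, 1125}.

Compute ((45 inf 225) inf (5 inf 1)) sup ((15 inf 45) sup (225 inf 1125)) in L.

45 ∧ 225 = 45
5 ∧ 1 = 1
45 ∧ 1 = 1
15 ∧ 45 = 15
225 ∧ 1125 = 225
15 ∨ 225 = 225
1 ∨ 225 = 225

225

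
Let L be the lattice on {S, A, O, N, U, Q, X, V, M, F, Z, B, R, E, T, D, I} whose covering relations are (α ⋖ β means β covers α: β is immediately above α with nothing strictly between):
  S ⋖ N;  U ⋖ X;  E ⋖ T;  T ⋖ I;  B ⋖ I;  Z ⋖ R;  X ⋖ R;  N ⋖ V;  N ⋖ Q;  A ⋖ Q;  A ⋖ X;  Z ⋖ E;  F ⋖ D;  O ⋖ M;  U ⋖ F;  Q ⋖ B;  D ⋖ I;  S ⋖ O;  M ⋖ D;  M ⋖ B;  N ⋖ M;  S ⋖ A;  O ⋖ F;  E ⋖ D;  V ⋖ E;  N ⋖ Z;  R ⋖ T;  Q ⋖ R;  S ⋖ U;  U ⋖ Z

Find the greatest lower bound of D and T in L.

E

Common lower bounds of {D, T}: E, N, S, U, V, Z.
The greatest among these is E.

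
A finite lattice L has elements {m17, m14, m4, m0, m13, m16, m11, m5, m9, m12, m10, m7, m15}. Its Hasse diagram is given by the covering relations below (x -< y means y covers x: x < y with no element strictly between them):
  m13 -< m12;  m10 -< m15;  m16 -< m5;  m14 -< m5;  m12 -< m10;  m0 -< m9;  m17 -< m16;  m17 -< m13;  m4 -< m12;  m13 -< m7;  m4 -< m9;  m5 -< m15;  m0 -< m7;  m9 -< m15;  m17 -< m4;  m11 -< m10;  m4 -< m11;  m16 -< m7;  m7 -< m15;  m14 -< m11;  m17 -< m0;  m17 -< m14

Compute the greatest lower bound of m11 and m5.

m14

Common lower bounds of {m11, m5}: m14, m17.
The greatest among these is m14.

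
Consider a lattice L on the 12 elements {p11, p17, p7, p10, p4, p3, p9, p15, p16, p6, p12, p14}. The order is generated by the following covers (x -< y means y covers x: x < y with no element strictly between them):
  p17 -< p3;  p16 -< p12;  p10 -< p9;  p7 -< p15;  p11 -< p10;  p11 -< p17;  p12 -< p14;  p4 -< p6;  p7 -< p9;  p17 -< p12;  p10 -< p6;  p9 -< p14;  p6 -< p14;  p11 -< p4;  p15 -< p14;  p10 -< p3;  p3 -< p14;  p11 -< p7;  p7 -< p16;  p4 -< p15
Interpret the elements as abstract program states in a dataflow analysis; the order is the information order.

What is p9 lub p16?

Common upper bounds of {p9, p16}: p14.
The least among these is p14.

p14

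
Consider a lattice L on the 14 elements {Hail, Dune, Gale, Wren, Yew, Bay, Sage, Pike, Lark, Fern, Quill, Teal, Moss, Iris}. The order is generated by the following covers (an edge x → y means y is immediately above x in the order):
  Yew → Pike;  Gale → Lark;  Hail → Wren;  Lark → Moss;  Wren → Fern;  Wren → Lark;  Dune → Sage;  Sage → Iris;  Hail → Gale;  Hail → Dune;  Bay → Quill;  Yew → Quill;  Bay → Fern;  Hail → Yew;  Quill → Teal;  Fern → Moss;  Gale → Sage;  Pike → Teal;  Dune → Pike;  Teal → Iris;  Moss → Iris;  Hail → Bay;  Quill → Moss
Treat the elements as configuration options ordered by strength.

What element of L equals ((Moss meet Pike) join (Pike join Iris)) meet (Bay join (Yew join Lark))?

Moss

Moss ∧ Pike = Yew
Pike ∨ Iris = Iris
Yew ∨ Iris = Iris
Yew ∨ Lark = Moss
Bay ∨ Moss = Moss
Iris ∧ Moss = Moss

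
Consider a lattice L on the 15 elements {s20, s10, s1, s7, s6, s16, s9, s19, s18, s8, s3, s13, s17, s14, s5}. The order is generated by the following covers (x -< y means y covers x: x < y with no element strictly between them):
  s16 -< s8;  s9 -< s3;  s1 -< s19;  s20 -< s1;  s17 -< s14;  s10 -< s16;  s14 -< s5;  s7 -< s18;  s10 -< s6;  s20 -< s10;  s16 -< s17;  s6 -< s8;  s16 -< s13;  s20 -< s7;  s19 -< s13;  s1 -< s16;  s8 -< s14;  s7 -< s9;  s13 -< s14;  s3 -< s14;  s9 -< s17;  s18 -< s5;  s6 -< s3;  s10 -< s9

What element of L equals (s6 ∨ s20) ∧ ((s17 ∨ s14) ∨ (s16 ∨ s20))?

s6 ∨ s20 = s6
s17 ∨ s14 = s14
s16 ∨ s20 = s16
s14 ∨ s16 = s14
s6 ∧ s14 = s6

s6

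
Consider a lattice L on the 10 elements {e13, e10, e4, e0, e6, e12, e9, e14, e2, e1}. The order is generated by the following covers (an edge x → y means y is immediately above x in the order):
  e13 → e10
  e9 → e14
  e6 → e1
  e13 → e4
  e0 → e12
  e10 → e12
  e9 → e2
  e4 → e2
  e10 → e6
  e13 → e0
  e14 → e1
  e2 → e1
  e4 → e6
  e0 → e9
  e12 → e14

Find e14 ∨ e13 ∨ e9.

e14

Common upper bounds of {e14, e13, e9}: e1, e14.
The least among these is e14.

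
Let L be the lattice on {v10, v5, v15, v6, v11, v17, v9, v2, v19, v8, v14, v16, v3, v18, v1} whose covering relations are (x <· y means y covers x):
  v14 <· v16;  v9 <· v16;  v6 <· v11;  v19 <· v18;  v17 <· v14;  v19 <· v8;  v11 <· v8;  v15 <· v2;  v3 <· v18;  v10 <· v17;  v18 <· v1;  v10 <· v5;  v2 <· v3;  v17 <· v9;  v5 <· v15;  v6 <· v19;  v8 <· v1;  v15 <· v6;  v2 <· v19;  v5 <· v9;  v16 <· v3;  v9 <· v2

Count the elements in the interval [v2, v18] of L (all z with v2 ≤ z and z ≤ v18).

4

The interval [v2, v18] = {v18, v19, v2, v3}, which has 4 elements.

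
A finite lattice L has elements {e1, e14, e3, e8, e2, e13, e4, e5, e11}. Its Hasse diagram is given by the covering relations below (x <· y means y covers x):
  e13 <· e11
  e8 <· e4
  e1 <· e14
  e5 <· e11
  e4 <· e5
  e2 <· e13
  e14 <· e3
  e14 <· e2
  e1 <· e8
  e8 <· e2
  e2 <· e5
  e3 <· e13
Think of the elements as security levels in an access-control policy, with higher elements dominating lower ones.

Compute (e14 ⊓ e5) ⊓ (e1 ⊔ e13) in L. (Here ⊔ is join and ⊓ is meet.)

e14

e14 ∧ e5 = e14
e1 ∨ e13 = e13
e14 ∧ e13 = e14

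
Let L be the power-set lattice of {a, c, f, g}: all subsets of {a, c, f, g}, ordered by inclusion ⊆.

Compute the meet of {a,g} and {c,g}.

Under ⊆, meet is intersection: {a,g} ∩ {c,g} = {g}.

{g}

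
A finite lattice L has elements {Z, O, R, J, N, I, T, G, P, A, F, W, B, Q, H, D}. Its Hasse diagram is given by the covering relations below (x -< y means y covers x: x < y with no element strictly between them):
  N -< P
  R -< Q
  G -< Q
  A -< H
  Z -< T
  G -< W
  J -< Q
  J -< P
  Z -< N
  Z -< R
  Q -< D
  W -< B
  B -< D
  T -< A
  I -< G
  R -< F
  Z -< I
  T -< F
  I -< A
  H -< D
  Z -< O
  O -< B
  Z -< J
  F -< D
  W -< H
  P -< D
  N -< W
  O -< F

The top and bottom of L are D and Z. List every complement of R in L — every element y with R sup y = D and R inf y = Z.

A, B, H, N, P, W

Need y with R ∨ y = D and R ∧ y = Z.
Checking each element gives: A, B, H, N, P, W.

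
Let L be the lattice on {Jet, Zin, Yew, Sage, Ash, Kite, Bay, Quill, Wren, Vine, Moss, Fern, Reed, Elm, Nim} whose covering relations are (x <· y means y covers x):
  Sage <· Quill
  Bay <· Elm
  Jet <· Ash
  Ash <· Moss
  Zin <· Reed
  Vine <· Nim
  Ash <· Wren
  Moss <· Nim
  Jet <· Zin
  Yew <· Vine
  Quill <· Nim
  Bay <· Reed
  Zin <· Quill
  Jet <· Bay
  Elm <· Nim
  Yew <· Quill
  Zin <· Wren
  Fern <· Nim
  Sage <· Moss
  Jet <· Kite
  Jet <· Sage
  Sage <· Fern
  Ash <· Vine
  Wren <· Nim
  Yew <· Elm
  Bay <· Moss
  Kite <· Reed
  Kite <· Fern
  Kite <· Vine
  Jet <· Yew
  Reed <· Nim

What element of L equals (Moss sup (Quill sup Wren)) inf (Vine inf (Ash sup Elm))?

Quill ∨ Wren = Nim
Moss ∨ Nim = Nim
Ash ∨ Elm = Nim
Vine ∧ Nim = Vine
Nim ∧ Vine = Vine

Vine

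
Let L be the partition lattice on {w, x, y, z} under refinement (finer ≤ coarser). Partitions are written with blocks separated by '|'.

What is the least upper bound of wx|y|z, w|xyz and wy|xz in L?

Common upper bounds of {wx|y|z, w|xyz, wy|xz}: wxyz.
The least among these is wxyz.

wxyz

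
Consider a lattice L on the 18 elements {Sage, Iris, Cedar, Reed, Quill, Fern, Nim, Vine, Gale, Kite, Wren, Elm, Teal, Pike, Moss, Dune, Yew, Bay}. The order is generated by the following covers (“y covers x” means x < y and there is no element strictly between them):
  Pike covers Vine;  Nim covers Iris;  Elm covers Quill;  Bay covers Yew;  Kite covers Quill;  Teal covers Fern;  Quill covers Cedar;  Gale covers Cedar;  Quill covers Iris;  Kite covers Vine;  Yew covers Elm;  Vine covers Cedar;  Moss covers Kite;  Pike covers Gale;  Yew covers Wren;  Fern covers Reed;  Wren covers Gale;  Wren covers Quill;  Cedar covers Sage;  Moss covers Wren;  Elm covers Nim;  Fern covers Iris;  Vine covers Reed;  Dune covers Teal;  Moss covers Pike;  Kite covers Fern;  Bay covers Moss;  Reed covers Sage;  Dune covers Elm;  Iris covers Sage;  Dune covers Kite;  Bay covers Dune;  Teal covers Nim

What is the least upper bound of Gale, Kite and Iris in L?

Common upper bounds of {Gale, Kite, Iris}: Bay, Moss.
The least among these is Moss.

Moss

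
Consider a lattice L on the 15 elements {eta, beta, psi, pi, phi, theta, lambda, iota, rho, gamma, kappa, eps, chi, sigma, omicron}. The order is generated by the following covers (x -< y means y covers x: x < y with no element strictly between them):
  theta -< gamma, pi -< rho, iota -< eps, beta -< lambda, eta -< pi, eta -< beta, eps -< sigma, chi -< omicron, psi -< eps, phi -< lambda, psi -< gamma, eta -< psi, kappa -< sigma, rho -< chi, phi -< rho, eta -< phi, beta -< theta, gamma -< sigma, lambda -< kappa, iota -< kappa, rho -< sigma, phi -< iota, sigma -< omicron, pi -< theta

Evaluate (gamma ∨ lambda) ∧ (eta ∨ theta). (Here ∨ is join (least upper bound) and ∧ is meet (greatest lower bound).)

gamma ∨ lambda = sigma
eta ∨ theta = theta
sigma ∧ theta = theta

theta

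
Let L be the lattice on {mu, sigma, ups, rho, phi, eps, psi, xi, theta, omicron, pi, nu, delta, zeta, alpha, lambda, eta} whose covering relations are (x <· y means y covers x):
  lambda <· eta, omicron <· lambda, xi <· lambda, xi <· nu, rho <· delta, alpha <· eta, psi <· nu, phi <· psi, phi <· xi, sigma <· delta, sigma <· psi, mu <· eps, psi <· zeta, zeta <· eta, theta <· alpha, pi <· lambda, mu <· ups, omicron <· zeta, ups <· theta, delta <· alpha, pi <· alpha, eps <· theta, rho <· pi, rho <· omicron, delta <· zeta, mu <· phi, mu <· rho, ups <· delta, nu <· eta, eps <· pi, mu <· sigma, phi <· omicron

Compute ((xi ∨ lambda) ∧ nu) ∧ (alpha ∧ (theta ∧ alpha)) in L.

mu

xi ∨ lambda = lambda
lambda ∧ nu = xi
theta ∧ alpha = theta
alpha ∧ theta = theta
xi ∧ theta = mu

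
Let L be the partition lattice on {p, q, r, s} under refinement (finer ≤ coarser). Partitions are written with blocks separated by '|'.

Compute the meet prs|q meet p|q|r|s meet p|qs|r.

p|q|r|s

Common lower bounds of {prs|q, p|q|r|s, p|qs|r}: p|q|r|s.
The greatest among these is p|q|r|s.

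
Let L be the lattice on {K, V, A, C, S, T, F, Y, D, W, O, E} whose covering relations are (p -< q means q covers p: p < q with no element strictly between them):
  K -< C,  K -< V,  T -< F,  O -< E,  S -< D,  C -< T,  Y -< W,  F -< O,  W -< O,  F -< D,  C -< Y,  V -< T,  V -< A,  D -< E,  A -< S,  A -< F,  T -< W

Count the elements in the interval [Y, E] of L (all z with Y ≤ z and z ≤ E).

The interval [Y, E] = {E, O, W, Y}, which has 4 elements.

4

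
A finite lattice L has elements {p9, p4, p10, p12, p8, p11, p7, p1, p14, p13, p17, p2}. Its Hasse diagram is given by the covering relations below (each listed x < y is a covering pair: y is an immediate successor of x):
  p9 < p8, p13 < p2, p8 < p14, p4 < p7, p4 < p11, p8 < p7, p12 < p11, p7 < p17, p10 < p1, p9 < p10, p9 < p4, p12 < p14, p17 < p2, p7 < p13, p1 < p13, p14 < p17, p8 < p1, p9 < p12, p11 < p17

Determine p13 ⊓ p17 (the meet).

Common lower bounds of {p13, p17}: p4, p7, p8, p9.
The greatest among these is p7.

p7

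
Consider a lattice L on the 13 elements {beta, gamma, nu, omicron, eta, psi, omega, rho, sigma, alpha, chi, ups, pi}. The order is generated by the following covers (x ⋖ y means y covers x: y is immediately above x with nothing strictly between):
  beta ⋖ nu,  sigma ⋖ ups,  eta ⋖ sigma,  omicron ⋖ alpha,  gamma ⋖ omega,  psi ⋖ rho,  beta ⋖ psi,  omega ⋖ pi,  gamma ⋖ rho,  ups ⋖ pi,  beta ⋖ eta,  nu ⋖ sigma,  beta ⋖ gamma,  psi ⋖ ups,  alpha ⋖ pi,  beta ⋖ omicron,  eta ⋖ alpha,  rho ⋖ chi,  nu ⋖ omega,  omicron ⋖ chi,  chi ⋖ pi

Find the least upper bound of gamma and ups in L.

pi

Common upper bounds of {gamma, ups}: pi.
The least among these is pi.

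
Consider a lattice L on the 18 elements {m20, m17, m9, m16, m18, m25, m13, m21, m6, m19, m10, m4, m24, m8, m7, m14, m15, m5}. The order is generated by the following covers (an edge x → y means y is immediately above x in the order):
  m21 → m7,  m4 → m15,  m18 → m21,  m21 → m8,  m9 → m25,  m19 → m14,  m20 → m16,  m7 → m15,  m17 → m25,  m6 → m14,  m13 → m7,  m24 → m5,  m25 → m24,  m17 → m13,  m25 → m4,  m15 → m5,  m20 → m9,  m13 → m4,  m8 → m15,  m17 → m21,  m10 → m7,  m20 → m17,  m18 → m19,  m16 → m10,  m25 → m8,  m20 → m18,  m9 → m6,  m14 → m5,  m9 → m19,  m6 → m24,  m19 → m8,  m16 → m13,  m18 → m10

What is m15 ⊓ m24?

m25

Common lower bounds of {m15, m24}: m17, m20, m25, m9.
The greatest among these is m25.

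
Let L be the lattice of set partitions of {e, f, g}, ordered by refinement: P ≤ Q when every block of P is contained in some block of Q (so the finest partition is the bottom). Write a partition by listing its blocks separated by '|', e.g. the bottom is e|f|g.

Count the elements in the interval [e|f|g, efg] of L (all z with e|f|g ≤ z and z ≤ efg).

5

The interval [e|f|g, efg] = {efg, ef|g, eg|f, e|fg, e|f|g}, which has 5 elements.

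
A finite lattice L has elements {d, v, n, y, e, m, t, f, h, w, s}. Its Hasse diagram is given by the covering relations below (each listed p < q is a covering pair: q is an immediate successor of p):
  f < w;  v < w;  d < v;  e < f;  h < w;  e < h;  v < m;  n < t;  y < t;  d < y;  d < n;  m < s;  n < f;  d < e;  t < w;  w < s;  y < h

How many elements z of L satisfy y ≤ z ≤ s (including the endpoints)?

The interval [y, s] = {h, s, t, w, y}, which has 5 elements.

5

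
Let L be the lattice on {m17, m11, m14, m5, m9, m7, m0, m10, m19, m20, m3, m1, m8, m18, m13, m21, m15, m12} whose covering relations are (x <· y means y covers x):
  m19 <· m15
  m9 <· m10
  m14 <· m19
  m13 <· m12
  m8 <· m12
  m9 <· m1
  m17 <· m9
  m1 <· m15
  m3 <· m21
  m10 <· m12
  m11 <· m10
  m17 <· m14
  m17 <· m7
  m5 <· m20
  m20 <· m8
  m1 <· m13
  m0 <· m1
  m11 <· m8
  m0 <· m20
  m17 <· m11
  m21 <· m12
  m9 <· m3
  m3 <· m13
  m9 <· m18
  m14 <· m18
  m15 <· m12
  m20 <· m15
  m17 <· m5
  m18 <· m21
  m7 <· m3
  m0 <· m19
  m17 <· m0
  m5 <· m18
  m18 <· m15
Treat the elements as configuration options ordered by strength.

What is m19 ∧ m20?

m0

Common lower bounds of {m19, m20}: m0, m17.
The greatest among these is m0.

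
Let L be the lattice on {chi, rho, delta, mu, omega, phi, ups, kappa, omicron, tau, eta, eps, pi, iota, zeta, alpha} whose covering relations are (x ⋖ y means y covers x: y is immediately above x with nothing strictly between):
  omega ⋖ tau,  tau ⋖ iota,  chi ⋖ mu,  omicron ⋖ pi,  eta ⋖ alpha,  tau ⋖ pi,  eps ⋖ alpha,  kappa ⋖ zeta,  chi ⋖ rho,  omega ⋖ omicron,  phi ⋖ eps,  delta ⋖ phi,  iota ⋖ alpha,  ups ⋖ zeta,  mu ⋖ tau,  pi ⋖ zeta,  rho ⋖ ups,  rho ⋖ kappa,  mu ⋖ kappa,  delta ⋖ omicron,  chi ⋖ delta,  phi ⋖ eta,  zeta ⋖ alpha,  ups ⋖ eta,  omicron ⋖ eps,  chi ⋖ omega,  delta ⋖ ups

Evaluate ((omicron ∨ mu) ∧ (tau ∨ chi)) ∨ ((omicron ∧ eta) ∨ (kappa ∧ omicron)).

pi

omicron ∨ mu = pi
tau ∨ chi = tau
pi ∧ tau = tau
omicron ∧ eta = delta
kappa ∧ omicron = chi
delta ∨ chi = delta
tau ∨ delta = pi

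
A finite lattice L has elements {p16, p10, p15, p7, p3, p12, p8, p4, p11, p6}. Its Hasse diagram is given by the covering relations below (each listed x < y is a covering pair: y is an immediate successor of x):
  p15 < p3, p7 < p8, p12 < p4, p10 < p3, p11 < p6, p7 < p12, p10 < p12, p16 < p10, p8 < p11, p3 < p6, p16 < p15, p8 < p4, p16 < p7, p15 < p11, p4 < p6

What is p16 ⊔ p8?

Common upper bounds of {p16, p8}: p11, p4, p6, p8.
The least among these is p8.

p8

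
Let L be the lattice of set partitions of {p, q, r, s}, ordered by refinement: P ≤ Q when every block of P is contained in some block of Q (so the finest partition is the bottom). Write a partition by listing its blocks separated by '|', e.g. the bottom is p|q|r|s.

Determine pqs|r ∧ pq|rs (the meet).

pq|r|s

The meet (common refinement) of pqs|r and pq|rs intersects blocks pairwise, giving pq|r|s.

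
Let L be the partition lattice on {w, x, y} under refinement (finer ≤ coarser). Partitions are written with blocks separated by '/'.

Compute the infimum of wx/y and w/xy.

w/x/y

Common lower bounds of {wx/y, w/xy}: w/x/y.
The greatest among these is w/x/y.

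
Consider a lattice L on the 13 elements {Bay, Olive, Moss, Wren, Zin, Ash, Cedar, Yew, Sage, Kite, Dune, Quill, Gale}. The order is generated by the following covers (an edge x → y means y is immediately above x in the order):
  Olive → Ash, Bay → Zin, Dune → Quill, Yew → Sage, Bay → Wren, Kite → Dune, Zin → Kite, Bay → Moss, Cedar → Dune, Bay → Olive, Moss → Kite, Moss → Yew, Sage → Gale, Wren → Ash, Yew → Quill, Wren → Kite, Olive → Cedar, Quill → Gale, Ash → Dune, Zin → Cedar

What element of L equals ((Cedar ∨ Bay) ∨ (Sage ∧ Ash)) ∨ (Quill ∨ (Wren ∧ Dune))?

Cedar ∨ Bay = Cedar
Sage ∧ Ash = Bay
Cedar ∨ Bay = Cedar
Wren ∧ Dune = Wren
Quill ∨ Wren = Quill
Cedar ∨ Quill = Quill

Quill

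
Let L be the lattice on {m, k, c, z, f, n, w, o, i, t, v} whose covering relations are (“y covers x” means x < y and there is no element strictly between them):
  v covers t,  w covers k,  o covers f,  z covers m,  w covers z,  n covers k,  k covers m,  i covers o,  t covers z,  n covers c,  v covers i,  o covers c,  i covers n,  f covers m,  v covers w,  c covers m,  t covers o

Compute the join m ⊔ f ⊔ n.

Common upper bounds of {m, f, n}: i, v.
The least among these is i.

i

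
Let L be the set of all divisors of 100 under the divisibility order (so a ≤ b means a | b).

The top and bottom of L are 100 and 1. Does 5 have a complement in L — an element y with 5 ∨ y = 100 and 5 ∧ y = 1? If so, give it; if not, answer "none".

For every candidate y, either 5 ∨ y ≠ 100 or 5 ∧ y ≠ 1; no complement exists.

none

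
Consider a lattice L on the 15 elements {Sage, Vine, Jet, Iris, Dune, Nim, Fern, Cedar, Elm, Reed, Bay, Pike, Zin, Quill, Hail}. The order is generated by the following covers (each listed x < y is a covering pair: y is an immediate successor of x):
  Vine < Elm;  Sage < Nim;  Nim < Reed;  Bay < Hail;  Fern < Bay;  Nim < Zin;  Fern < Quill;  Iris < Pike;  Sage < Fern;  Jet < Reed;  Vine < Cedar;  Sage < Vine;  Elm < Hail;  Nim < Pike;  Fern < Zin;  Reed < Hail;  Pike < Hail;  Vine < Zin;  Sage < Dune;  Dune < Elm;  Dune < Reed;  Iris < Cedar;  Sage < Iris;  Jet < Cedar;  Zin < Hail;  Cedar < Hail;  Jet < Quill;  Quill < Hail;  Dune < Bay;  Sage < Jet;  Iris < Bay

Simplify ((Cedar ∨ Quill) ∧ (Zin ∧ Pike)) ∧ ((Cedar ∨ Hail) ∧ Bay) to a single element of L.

Sage

Cedar ∨ Quill = Hail
Zin ∧ Pike = Nim
Hail ∧ Nim = Nim
Cedar ∨ Hail = Hail
Hail ∧ Bay = Bay
Nim ∧ Bay = Sage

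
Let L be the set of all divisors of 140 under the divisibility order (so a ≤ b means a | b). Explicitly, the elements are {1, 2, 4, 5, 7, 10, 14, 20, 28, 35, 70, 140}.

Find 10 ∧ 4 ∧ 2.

In the divisibility order, the meet is the greatest common divisor: gcd(10, 4, 2) = 2.

2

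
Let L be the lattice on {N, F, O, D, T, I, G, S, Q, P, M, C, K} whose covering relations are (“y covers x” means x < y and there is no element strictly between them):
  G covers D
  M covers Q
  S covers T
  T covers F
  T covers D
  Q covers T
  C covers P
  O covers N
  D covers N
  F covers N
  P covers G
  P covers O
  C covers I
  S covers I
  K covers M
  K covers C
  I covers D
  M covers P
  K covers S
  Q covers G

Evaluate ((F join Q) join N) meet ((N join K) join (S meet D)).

Q

F ∨ Q = Q
Q ∨ N = Q
N ∨ K = K
S ∧ D = D
K ∨ D = K
Q ∧ K = Q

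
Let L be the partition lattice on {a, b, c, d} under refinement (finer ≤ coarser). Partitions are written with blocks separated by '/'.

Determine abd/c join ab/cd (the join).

The join of abd/c and ab/cd merges any blocks that overlap across the partitions, giving abcd.

abcd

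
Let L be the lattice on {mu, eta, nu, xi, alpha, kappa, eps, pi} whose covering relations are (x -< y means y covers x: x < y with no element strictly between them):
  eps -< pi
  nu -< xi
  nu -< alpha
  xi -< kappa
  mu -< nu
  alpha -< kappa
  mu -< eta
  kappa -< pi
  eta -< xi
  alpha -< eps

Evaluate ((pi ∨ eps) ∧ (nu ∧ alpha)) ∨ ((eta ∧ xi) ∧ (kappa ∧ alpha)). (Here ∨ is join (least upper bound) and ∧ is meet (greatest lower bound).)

pi ∨ eps = pi
nu ∧ alpha = nu
pi ∧ nu = nu
eta ∧ xi = eta
kappa ∧ alpha = alpha
eta ∧ alpha = mu
nu ∨ mu = nu

nu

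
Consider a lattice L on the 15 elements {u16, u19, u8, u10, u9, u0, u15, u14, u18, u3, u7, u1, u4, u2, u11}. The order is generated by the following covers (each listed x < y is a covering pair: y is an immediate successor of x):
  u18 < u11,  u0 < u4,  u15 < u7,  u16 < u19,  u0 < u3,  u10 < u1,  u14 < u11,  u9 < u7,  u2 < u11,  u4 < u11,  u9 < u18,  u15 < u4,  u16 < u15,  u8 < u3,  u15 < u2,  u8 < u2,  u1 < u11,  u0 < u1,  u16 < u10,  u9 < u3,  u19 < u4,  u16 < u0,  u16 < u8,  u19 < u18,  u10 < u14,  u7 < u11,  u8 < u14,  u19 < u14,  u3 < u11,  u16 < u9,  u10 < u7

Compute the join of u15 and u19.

Common upper bounds of {u15, u19}: u11, u4.
The least among these is u4.

u4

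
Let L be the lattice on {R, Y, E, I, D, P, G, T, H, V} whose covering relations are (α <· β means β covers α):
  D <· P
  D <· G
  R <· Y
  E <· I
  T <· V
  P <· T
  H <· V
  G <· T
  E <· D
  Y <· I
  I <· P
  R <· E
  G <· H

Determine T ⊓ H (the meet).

G

Common lower bounds of {T, H}: D, E, G, R.
The greatest among these is G.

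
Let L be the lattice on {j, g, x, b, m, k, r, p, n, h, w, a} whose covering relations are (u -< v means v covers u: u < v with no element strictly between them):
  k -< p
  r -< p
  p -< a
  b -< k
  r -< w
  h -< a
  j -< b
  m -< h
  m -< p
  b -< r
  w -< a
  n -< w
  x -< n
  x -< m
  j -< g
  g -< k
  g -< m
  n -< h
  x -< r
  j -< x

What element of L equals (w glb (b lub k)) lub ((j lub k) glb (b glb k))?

b

b ∨ k = k
w ∧ k = b
j ∨ k = k
b ∧ k = b
k ∧ b = b
b ∨ b = b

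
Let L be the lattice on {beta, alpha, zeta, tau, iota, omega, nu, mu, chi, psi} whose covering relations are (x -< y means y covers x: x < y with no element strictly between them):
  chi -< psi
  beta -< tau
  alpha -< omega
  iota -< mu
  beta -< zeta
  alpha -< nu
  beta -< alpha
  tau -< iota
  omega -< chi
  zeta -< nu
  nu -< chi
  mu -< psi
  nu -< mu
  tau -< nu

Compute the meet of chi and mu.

Common lower bounds of {chi, mu}: alpha, beta, nu, tau, zeta.
The greatest among these is nu.

nu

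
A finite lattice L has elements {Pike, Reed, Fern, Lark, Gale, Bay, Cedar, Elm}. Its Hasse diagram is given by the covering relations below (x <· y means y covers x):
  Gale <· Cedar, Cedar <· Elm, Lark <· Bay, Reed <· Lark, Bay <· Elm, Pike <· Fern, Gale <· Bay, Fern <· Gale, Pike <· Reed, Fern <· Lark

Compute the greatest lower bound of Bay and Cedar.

Common lower bounds of {Bay, Cedar}: Fern, Gale, Pike.
The greatest among these is Gale.

Gale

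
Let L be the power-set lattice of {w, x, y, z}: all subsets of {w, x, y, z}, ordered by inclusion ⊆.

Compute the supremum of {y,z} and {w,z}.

{w,y,z}

Under ⊆, join is union: {y,z} ∪ {w,z} = {w,y,z}.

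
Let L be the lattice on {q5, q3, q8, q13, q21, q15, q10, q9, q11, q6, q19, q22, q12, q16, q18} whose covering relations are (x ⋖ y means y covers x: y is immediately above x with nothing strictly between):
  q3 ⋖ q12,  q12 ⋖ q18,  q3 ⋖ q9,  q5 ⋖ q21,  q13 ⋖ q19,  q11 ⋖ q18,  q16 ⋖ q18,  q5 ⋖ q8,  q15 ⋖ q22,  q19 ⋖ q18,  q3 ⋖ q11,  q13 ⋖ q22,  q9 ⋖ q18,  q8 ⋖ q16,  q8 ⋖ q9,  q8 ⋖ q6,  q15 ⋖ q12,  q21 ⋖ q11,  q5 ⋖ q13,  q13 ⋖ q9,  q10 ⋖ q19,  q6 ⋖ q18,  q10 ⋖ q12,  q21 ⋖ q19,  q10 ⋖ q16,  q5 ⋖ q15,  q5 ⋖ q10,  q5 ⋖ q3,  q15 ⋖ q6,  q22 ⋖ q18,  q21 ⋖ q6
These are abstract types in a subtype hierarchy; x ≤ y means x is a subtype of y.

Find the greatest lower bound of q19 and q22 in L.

q13

Common lower bounds of {q19, q22}: q13, q5.
The greatest among these is q13.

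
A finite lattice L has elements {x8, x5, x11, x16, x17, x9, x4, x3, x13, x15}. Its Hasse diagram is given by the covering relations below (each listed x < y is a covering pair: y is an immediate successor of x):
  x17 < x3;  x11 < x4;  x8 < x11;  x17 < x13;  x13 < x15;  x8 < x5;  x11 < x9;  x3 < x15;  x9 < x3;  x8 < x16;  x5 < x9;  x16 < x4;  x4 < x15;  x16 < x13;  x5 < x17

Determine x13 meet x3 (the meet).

x17

Common lower bounds of {x13, x3}: x17, x5, x8.
The greatest among these is x17.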